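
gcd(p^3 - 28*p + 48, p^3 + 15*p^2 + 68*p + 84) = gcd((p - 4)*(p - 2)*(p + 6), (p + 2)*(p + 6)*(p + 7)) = p + 6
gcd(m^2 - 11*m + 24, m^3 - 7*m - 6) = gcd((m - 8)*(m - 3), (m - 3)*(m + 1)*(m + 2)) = m - 3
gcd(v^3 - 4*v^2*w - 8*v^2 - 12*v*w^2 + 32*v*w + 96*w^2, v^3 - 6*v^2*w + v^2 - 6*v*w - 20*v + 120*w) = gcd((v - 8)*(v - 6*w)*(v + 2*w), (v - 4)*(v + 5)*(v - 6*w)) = v - 6*w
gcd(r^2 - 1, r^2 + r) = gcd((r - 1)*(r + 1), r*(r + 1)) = r + 1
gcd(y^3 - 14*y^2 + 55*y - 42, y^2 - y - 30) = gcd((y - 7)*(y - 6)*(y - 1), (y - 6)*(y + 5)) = y - 6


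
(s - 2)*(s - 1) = s^2 - 3*s + 2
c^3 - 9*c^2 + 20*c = c*(c - 5)*(c - 4)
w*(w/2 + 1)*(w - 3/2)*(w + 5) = w^4/2 + 11*w^3/4 - w^2/4 - 15*w/2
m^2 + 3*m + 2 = (m + 1)*(m + 2)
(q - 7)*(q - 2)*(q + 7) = q^3 - 2*q^2 - 49*q + 98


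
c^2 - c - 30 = (c - 6)*(c + 5)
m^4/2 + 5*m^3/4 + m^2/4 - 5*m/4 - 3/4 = (m/2 + 1/2)*(m - 1)*(m + 1)*(m + 3/2)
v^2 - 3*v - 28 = (v - 7)*(v + 4)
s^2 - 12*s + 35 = (s - 7)*(s - 5)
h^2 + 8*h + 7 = (h + 1)*(h + 7)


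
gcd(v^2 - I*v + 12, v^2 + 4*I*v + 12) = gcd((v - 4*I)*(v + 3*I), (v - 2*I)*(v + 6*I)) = 1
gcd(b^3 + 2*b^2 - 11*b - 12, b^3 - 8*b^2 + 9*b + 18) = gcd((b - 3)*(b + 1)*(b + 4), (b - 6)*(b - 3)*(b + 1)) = b^2 - 2*b - 3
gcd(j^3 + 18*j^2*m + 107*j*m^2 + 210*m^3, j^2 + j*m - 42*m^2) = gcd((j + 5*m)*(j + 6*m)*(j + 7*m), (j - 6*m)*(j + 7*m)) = j + 7*m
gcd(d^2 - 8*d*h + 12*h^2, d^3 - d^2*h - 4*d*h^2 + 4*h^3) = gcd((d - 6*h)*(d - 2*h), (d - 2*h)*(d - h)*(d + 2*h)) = d - 2*h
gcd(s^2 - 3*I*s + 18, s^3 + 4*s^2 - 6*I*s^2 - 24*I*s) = s - 6*I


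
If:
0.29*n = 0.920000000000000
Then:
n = 3.17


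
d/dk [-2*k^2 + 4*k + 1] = 4 - 4*k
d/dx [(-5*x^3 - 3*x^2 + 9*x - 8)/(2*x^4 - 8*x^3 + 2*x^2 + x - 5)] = (10*x^6 + 12*x^5 - 88*x^4 + 198*x^3 - 138*x^2 + 62*x - 37)/(4*x^8 - 32*x^7 + 72*x^6 - 28*x^5 - 32*x^4 + 84*x^3 - 19*x^2 - 10*x + 25)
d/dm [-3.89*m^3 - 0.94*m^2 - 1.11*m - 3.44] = -11.67*m^2 - 1.88*m - 1.11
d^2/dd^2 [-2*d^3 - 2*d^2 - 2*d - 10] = -12*d - 4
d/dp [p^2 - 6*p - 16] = 2*p - 6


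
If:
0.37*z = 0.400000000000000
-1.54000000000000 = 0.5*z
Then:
No Solution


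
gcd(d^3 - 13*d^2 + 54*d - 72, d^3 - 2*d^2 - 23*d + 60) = d^2 - 7*d + 12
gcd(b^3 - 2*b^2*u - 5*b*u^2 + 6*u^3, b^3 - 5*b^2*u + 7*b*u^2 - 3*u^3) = b^2 - 4*b*u + 3*u^2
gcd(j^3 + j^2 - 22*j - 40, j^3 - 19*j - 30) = j^2 - 3*j - 10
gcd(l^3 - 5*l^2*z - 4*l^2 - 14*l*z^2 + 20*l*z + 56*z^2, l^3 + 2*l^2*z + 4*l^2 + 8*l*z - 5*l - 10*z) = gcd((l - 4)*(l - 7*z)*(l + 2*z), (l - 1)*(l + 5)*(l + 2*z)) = l + 2*z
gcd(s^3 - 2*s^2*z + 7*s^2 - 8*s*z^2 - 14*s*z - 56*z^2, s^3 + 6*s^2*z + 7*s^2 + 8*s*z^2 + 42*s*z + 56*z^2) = s^2 + 2*s*z + 7*s + 14*z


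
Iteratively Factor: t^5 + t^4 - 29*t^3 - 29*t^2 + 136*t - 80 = (t + 4)*(t^4 - 3*t^3 - 17*t^2 + 39*t - 20) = (t - 1)*(t + 4)*(t^3 - 2*t^2 - 19*t + 20) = (t - 1)^2*(t + 4)*(t^2 - t - 20) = (t - 5)*(t - 1)^2*(t + 4)*(t + 4)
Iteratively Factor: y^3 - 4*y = (y + 2)*(y^2 - 2*y) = (y - 2)*(y + 2)*(y)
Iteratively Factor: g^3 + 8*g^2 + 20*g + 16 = (g + 2)*(g^2 + 6*g + 8) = (g + 2)^2*(g + 4)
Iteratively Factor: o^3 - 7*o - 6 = (o + 1)*(o^2 - o - 6) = (o + 1)*(o + 2)*(o - 3)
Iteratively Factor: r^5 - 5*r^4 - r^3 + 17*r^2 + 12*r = (r + 1)*(r^4 - 6*r^3 + 5*r^2 + 12*r) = r*(r + 1)*(r^3 - 6*r^2 + 5*r + 12) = r*(r + 1)^2*(r^2 - 7*r + 12) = r*(r - 3)*(r + 1)^2*(r - 4)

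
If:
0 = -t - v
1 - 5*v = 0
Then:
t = -1/5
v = 1/5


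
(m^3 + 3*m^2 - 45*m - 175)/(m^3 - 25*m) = (m^2 - 2*m - 35)/(m*(m - 5))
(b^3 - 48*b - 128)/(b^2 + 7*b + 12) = (b^2 - 4*b - 32)/(b + 3)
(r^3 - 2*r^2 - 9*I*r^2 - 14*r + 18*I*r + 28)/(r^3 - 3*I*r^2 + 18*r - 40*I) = (r^2 - r*(2 + 7*I) + 14*I)/(r^2 - I*r + 20)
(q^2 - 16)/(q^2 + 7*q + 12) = (q - 4)/(q + 3)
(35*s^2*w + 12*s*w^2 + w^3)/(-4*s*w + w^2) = (-35*s^2 - 12*s*w - w^2)/(4*s - w)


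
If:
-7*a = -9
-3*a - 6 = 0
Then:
No Solution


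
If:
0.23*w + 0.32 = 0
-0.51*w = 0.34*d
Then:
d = 2.09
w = -1.39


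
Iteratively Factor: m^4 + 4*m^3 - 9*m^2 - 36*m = (m + 4)*(m^3 - 9*m) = (m + 3)*(m + 4)*(m^2 - 3*m) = m*(m + 3)*(m + 4)*(m - 3)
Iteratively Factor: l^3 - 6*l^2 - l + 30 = (l + 2)*(l^2 - 8*l + 15) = (l - 5)*(l + 2)*(l - 3)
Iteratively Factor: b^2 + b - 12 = (b - 3)*(b + 4)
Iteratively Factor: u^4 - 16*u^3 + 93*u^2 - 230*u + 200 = (u - 5)*(u^3 - 11*u^2 + 38*u - 40) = (u - 5)^2*(u^2 - 6*u + 8) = (u - 5)^2*(u - 4)*(u - 2)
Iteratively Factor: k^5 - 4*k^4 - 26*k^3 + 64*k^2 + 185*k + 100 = (k + 1)*(k^4 - 5*k^3 - 21*k^2 + 85*k + 100) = (k + 1)^2*(k^3 - 6*k^2 - 15*k + 100) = (k + 1)^2*(k + 4)*(k^2 - 10*k + 25) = (k - 5)*(k + 1)^2*(k + 4)*(k - 5)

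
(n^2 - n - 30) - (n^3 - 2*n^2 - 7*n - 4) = -n^3 + 3*n^2 + 6*n - 26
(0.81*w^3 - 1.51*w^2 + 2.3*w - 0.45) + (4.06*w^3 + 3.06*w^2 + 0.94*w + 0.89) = 4.87*w^3 + 1.55*w^2 + 3.24*w + 0.44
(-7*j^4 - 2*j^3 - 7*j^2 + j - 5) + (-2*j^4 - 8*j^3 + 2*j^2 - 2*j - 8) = -9*j^4 - 10*j^3 - 5*j^2 - j - 13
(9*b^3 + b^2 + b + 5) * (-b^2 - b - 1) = -9*b^5 - 10*b^4 - 11*b^3 - 7*b^2 - 6*b - 5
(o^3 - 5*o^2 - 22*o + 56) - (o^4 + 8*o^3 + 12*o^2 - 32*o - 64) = -o^4 - 7*o^3 - 17*o^2 + 10*o + 120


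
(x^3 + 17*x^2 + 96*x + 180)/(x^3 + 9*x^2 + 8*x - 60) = (x + 6)/(x - 2)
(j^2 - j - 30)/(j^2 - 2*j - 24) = (j + 5)/(j + 4)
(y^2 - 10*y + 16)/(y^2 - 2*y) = (y - 8)/y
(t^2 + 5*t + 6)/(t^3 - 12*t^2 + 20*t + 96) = (t + 3)/(t^2 - 14*t + 48)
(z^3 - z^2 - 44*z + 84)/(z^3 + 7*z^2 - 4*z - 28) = (z - 6)/(z + 2)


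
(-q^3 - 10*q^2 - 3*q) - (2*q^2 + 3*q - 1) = -q^3 - 12*q^2 - 6*q + 1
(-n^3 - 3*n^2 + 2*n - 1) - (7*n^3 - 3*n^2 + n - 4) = -8*n^3 + n + 3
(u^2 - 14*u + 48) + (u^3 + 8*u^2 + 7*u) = u^3 + 9*u^2 - 7*u + 48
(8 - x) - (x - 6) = 14 - 2*x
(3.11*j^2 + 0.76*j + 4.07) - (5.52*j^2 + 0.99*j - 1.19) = -2.41*j^2 - 0.23*j + 5.26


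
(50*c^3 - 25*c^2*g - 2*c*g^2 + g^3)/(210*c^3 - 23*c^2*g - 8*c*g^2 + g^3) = (10*c^2 - 7*c*g + g^2)/(42*c^2 - 13*c*g + g^2)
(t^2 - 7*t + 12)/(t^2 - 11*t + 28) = (t - 3)/(t - 7)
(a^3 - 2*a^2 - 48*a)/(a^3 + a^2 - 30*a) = (a - 8)/(a - 5)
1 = 1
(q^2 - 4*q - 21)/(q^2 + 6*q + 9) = (q - 7)/(q + 3)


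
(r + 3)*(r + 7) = r^2 + 10*r + 21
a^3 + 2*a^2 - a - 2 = (a - 1)*(a + 1)*(a + 2)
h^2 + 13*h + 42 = (h + 6)*(h + 7)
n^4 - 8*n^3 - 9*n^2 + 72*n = n*(n - 8)*(n - 3)*(n + 3)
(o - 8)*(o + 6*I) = o^2 - 8*o + 6*I*o - 48*I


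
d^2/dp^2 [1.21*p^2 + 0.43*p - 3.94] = 2.42000000000000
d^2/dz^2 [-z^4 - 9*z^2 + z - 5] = -12*z^2 - 18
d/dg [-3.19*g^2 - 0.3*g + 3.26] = -6.38*g - 0.3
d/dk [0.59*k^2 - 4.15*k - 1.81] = 1.18*k - 4.15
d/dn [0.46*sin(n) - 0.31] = 0.46*cos(n)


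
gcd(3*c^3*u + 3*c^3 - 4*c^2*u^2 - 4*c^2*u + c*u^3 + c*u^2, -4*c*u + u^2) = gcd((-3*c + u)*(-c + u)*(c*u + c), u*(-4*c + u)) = 1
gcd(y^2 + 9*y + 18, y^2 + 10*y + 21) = y + 3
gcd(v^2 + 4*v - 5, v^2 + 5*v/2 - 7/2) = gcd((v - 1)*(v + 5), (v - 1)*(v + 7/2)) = v - 1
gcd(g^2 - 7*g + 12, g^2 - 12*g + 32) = g - 4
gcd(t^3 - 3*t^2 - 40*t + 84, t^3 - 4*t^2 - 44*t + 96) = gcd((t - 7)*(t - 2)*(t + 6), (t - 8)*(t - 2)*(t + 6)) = t^2 + 4*t - 12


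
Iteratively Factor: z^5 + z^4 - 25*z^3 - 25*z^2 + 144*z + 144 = (z - 4)*(z^4 + 5*z^3 - 5*z^2 - 45*z - 36) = (z - 4)*(z + 1)*(z^3 + 4*z^2 - 9*z - 36) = (z - 4)*(z + 1)*(z + 4)*(z^2 - 9) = (z - 4)*(z + 1)*(z + 3)*(z + 4)*(z - 3)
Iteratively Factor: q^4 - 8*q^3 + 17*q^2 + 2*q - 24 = (q - 3)*(q^3 - 5*q^2 + 2*q + 8) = (q - 3)*(q - 2)*(q^2 - 3*q - 4) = (q - 3)*(q - 2)*(q + 1)*(q - 4)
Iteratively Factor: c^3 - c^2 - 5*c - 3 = (c - 3)*(c^2 + 2*c + 1) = (c - 3)*(c + 1)*(c + 1)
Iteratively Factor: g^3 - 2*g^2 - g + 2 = (g - 2)*(g^2 - 1) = (g - 2)*(g + 1)*(g - 1)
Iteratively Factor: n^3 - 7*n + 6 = (n - 1)*(n^2 + n - 6) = (n - 2)*(n - 1)*(n + 3)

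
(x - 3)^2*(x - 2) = x^3 - 8*x^2 + 21*x - 18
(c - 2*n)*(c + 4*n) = c^2 + 2*c*n - 8*n^2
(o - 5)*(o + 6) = o^2 + o - 30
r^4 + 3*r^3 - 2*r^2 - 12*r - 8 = (r - 2)*(r + 1)*(r + 2)^2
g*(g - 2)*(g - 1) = g^3 - 3*g^2 + 2*g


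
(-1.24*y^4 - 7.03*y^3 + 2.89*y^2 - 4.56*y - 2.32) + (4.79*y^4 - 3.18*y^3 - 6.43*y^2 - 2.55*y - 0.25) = 3.55*y^4 - 10.21*y^3 - 3.54*y^2 - 7.11*y - 2.57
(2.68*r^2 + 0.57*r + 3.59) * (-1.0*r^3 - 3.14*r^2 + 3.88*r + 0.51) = -2.68*r^5 - 8.9852*r^4 + 5.0186*r^3 - 7.6942*r^2 + 14.2199*r + 1.8309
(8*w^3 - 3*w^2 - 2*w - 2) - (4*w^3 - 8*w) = 4*w^3 - 3*w^2 + 6*w - 2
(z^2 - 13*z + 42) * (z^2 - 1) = z^4 - 13*z^3 + 41*z^2 + 13*z - 42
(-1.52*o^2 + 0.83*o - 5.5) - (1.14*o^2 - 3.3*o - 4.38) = -2.66*o^2 + 4.13*o - 1.12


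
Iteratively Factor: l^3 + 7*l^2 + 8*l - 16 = (l + 4)*(l^2 + 3*l - 4) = (l - 1)*(l + 4)*(l + 4)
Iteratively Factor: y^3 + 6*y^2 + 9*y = (y + 3)*(y^2 + 3*y) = (y + 3)^2*(y)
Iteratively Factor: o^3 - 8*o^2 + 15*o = (o)*(o^2 - 8*o + 15) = o*(o - 3)*(o - 5)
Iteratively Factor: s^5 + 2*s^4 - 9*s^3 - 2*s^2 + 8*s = (s + 4)*(s^4 - 2*s^3 - s^2 + 2*s) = (s + 1)*(s + 4)*(s^3 - 3*s^2 + 2*s) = (s - 1)*(s + 1)*(s + 4)*(s^2 - 2*s) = (s - 2)*(s - 1)*(s + 1)*(s + 4)*(s)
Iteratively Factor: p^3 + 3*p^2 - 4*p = (p)*(p^2 + 3*p - 4) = p*(p + 4)*(p - 1)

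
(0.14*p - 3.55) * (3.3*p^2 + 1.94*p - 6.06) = 0.462*p^3 - 11.4434*p^2 - 7.7354*p + 21.513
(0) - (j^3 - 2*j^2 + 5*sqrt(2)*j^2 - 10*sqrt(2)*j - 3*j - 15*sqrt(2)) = -j^3 - 5*sqrt(2)*j^2 + 2*j^2 + 3*j + 10*sqrt(2)*j + 15*sqrt(2)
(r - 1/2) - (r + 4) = -9/2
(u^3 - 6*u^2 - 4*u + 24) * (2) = 2*u^3 - 12*u^2 - 8*u + 48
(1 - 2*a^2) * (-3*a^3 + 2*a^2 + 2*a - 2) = 6*a^5 - 4*a^4 - 7*a^3 + 6*a^2 + 2*a - 2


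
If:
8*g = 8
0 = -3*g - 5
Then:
No Solution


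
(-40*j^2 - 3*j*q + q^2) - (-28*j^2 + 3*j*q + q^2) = -12*j^2 - 6*j*q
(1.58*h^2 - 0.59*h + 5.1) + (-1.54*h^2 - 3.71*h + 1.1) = 0.04*h^2 - 4.3*h + 6.2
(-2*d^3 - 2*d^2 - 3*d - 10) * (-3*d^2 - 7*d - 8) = 6*d^5 + 20*d^4 + 39*d^3 + 67*d^2 + 94*d + 80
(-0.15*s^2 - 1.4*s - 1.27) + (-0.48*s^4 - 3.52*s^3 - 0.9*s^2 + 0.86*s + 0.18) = -0.48*s^4 - 3.52*s^3 - 1.05*s^2 - 0.54*s - 1.09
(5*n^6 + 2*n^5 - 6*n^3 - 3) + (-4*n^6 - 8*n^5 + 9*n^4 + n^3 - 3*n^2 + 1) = n^6 - 6*n^5 + 9*n^4 - 5*n^3 - 3*n^2 - 2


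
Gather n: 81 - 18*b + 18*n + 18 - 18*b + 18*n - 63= -36*b + 36*n + 36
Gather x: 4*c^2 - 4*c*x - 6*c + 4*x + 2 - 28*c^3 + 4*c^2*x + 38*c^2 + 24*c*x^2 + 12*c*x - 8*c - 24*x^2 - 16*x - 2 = -28*c^3 + 42*c^2 - 14*c + x^2*(24*c - 24) + x*(4*c^2 + 8*c - 12)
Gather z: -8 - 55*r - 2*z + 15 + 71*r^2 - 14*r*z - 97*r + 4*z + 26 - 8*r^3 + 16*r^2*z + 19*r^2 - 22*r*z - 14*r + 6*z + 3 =-8*r^3 + 90*r^2 - 166*r + z*(16*r^2 - 36*r + 8) + 36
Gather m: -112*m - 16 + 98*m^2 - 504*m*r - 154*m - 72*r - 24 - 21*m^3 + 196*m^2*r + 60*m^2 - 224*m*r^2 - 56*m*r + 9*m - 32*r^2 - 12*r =-21*m^3 + m^2*(196*r + 158) + m*(-224*r^2 - 560*r - 257) - 32*r^2 - 84*r - 40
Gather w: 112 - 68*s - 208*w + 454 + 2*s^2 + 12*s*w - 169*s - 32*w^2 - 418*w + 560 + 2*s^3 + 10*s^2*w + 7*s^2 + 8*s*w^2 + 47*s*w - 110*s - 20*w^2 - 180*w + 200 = 2*s^3 + 9*s^2 - 347*s + w^2*(8*s - 52) + w*(10*s^2 + 59*s - 806) + 1326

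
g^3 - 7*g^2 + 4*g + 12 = (g - 6)*(g - 2)*(g + 1)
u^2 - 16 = (u - 4)*(u + 4)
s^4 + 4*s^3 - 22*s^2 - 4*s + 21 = (s - 3)*(s - 1)*(s + 1)*(s + 7)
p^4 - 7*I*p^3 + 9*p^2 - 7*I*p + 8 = (p - 8*I)*(p - I)*(p + I)^2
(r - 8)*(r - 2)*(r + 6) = r^3 - 4*r^2 - 44*r + 96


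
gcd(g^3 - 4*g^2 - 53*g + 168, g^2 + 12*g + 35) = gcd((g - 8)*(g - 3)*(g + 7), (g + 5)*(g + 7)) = g + 7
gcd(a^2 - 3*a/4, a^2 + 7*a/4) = a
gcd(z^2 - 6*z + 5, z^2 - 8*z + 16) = 1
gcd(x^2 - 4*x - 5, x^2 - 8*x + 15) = x - 5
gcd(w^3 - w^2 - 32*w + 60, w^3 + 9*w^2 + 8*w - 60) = w^2 + 4*w - 12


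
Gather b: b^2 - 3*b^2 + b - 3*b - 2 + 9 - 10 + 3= -2*b^2 - 2*b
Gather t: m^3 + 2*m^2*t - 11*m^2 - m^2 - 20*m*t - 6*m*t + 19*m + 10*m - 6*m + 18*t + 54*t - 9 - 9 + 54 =m^3 - 12*m^2 + 23*m + t*(2*m^2 - 26*m + 72) + 36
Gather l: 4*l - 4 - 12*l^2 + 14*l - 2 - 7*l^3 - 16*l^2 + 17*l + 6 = -7*l^3 - 28*l^2 + 35*l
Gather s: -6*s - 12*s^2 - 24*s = -12*s^2 - 30*s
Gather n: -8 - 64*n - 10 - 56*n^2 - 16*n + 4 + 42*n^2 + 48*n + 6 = -14*n^2 - 32*n - 8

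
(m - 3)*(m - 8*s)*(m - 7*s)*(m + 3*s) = m^4 - 12*m^3*s - 3*m^3 + 11*m^2*s^2 + 36*m^2*s + 168*m*s^3 - 33*m*s^2 - 504*s^3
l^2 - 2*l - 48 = (l - 8)*(l + 6)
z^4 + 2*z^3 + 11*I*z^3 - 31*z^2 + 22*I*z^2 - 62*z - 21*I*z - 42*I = (z + 2)*(z + I)*(z + 3*I)*(z + 7*I)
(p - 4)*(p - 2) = p^2 - 6*p + 8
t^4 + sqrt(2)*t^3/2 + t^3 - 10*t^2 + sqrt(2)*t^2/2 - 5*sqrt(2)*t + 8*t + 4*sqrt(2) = (t - 2)*(t - 1)*(t + 4)*(t + sqrt(2)/2)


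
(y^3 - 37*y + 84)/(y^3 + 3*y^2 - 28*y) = (y - 3)/y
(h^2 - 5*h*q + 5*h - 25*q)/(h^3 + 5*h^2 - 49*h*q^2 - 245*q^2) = (-h + 5*q)/(-h^2 + 49*q^2)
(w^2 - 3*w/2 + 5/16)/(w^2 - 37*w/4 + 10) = (w - 1/4)/(w - 8)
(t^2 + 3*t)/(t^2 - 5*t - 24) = t/(t - 8)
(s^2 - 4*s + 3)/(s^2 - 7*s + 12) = (s - 1)/(s - 4)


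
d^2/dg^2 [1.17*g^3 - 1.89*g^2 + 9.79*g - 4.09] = 7.02*g - 3.78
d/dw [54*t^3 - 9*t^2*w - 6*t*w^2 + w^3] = -9*t^2 - 12*t*w + 3*w^2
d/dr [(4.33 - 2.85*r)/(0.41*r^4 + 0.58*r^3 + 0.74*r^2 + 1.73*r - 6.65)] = (3.5055*r^4 - 3.7952*r^3 - 5.4252*r^2 - 6.4084*r + 11.4616)/(0.1681*r^8 + 0.4756*r^7 + 0.9432*r^6 + 2.277*r^5 - 2.8986*r^4 - 5.1536*r^3 - 6.8491*r^2 - 23.009*r + 44.2225)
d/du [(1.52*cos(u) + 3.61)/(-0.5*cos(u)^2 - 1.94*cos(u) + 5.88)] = (0.76*sin(u)^2 - 3.61*cos(u) - 16.701)*sin(u)/(0.5*cos(u)^2 + 1.94*cos(u) - 5.88)^2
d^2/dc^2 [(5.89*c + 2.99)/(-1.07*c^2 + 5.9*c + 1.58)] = ((2.14*c - 5.9)*(4.28*c - 11.8)*(5.89*c + 2.99) + (37.8138*c - 63.1034)*(-1.07*c^2 + 5.9*c + 1.58))/(-1.07*c^2 + 5.9*c + 1.58)^3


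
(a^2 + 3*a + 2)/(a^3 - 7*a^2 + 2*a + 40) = (a + 1)/(a^2 - 9*a + 20)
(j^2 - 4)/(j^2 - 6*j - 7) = (4 - j^2)/(-j^2 + 6*j + 7)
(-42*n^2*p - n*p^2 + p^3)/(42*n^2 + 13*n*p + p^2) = p*(-7*n + p)/(7*n + p)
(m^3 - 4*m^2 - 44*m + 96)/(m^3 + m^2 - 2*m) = (m^3 - 4*m^2 - 44*m + 96)/(m*(m^2 + m - 2))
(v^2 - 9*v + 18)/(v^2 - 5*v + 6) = (v - 6)/(v - 2)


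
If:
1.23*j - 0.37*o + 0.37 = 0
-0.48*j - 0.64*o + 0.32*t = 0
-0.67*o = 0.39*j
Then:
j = -0.26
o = 0.15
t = -0.09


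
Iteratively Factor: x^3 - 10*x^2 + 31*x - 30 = (x - 5)*(x^2 - 5*x + 6) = (x - 5)*(x - 2)*(x - 3)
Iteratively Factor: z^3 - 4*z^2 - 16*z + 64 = (z + 4)*(z^2 - 8*z + 16) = (z - 4)*(z + 4)*(z - 4)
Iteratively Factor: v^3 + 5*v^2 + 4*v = (v + 1)*(v^2 + 4*v) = (v + 1)*(v + 4)*(v)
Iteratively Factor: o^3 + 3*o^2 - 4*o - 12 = (o + 3)*(o^2 - 4) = (o - 2)*(o + 3)*(o + 2)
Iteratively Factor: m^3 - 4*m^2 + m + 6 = (m - 2)*(m^2 - 2*m - 3) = (m - 3)*(m - 2)*(m + 1)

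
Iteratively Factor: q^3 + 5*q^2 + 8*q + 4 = (q + 2)*(q^2 + 3*q + 2) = (q + 1)*(q + 2)*(q + 2)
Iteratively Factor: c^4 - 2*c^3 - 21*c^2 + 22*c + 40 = (c + 4)*(c^3 - 6*c^2 + 3*c + 10) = (c - 2)*(c + 4)*(c^2 - 4*c - 5) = (c - 5)*(c - 2)*(c + 4)*(c + 1)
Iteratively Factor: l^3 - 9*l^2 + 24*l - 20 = (l - 2)*(l^2 - 7*l + 10) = (l - 5)*(l - 2)*(l - 2)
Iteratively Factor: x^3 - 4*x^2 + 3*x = (x - 3)*(x^2 - x) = x*(x - 3)*(x - 1)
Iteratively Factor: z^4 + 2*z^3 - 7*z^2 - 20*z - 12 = (z + 2)*(z^3 - 7*z - 6) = (z + 2)^2*(z^2 - 2*z - 3) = (z - 3)*(z + 2)^2*(z + 1)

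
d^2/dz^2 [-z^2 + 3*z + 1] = -2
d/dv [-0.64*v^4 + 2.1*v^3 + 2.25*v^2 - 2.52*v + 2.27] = -2.56*v^3 + 6.3*v^2 + 4.5*v - 2.52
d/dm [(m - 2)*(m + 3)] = 2*m + 1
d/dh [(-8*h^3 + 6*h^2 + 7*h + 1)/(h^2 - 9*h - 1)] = (-8*h^4 + 144*h^3 - 37*h^2 - 14*h + 2)/(h^4 - 18*h^3 + 79*h^2 + 18*h + 1)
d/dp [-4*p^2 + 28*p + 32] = 28 - 8*p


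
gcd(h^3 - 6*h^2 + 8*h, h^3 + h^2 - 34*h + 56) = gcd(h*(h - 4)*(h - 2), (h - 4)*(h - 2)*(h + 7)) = h^2 - 6*h + 8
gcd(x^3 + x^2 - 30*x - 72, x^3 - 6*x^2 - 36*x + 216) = x - 6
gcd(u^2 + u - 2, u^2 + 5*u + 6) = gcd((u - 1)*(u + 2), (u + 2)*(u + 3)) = u + 2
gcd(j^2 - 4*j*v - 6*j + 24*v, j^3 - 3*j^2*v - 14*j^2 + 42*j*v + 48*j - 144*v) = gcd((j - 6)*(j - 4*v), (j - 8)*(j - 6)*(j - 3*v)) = j - 6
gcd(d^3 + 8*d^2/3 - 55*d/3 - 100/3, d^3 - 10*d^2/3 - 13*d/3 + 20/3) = d^2 - 7*d/3 - 20/3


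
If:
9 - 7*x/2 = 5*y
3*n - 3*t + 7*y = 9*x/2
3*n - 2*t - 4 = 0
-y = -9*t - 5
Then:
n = 2522/2517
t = -417/839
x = 1526/839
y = 442/839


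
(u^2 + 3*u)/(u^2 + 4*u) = (u + 3)/(u + 4)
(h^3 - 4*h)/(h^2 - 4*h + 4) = h*(h + 2)/(h - 2)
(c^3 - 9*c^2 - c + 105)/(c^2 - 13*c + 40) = (c^2 - 4*c - 21)/(c - 8)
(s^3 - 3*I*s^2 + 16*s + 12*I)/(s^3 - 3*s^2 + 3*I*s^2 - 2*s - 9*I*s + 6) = (s - 6*I)/(s - 3)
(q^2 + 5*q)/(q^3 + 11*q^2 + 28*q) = (q + 5)/(q^2 + 11*q + 28)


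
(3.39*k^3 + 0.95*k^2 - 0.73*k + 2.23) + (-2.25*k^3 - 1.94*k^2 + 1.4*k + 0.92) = 1.14*k^3 - 0.99*k^2 + 0.67*k + 3.15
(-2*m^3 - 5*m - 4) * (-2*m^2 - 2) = 4*m^5 + 14*m^3 + 8*m^2 + 10*m + 8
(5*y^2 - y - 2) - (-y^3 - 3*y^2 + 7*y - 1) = y^3 + 8*y^2 - 8*y - 1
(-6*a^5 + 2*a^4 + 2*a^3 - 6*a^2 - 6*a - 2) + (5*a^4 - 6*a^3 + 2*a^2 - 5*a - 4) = -6*a^5 + 7*a^4 - 4*a^3 - 4*a^2 - 11*a - 6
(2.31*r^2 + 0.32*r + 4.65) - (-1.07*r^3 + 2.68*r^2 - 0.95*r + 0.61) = 1.07*r^3 - 0.37*r^2 + 1.27*r + 4.04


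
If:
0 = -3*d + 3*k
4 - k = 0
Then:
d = 4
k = 4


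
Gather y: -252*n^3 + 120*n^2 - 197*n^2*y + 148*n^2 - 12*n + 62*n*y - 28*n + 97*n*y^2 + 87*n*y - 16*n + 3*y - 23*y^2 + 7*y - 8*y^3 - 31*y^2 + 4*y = -252*n^3 + 268*n^2 - 56*n - 8*y^3 + y^2*(97*n - 54) + y*(-197*n^2 + 149*n + 14)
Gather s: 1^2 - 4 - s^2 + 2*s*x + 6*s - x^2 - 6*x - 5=-s^2 + s*(2*x + 6) - x^2 - 6*x - 8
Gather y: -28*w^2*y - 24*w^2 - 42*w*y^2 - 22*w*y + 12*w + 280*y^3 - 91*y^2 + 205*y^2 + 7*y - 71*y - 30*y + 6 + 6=-24*w^2 + 12*w + 280*y^3 + y^2*(114 - 42*w) + y*(-28*w^2 - 22*w - 94) + 12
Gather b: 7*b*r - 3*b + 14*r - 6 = b*(7*r - 3) + 14*r - 6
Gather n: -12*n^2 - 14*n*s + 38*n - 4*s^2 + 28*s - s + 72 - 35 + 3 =-12*n^2 + n*(38 - 14*s) - 4*s^2 + 27*s + 40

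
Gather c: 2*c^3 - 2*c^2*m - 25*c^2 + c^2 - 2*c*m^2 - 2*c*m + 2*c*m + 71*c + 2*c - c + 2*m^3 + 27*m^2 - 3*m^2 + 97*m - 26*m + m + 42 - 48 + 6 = 2*c^3 + c^2*(-2*m - 24) + c*(72 - 2*m^2) + 2*m^3 + 24*m^2 + 72*m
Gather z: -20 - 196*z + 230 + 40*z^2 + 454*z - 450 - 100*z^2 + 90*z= -60*z^2 + 348*z - 240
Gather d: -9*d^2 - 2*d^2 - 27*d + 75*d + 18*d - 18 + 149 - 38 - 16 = -11*d^2 + 66*d + 77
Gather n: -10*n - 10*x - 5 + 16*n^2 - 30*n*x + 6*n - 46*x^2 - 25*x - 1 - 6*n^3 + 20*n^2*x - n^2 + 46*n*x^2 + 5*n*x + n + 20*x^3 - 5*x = -6*n^3 + n^2*(20*x + 15) + n*(46*x^2 - 25*x - 3) + 20*x^3 - 46*x^2 - 40*x - 6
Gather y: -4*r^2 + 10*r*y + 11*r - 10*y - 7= -4*r^2 + 11*r + y*(10*r - 10) - 7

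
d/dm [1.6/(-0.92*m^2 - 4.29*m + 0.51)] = (2.944*m + 6.864)/(0.92*m^2 + 4.29*m - 0.51)^2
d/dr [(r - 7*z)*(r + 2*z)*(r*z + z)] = z*(3*r^2 - 10*r*z + 2*r - 14*z^2 - 5*z)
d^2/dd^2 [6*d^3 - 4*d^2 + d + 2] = 36*d - 8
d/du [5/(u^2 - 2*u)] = 10*(1 - u)/(u^2*(u - 2)^2)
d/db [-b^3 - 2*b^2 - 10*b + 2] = -3*b^2 - 4*b - 10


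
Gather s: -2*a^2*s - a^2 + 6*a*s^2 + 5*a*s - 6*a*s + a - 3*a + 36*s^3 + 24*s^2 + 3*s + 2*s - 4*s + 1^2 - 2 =-a^2 - 2*a + 36*s^3 + s^2*(6*a + 24) + s*(-2*a^2 - a + 1) - 1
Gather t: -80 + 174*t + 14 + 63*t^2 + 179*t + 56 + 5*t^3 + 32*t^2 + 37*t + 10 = 5*t^3 + 95*t^2 + 390*t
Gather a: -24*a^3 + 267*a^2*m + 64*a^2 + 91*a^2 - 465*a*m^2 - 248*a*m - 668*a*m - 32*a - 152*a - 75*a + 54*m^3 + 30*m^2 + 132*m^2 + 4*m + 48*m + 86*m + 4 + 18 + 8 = -24*a^3 + a^2*(267*m + 155) + a*(-465*m^2 - 916*m - 259) + 54*m^3 + 162*m^2 + 138*m + 30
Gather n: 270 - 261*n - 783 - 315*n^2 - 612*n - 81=-315*n^2 - 873*n - 594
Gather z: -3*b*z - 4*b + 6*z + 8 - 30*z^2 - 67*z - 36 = -4*b - 30*z^2 + z*(-3*b - 61) - 28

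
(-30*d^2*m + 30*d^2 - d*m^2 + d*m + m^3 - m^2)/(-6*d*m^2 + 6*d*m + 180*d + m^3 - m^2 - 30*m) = (5*d*m - 5*d + m^2 - m)/(m^2 - m - 30)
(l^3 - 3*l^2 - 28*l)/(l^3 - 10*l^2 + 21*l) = (l + 4)/(l - 3)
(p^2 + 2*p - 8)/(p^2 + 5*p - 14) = (p + 4)/(p + 7)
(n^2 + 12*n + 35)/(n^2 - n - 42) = (n^2 + 12*n + 35)/(n^2 - n - 42)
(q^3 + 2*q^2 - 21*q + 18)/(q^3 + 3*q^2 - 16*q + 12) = (q - 3)/(q - 2)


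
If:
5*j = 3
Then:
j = 3/5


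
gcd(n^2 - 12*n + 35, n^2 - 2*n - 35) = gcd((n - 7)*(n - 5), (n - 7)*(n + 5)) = n - 7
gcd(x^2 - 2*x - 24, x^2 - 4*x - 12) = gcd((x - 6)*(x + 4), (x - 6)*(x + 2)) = x - 6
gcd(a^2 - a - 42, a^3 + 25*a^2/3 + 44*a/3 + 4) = a + 6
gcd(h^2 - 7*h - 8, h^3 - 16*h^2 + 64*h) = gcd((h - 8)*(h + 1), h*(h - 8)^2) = h - 8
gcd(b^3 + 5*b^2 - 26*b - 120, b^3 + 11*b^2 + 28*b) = b + 4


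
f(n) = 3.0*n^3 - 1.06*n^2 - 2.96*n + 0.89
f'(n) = 9.0*n^2 - 2.12*n - 2.96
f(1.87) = 11.27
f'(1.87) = 24.55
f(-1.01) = -0.29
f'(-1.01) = 8.36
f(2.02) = 15.31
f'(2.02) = 29.48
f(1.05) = 0.09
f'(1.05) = 4.74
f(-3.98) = -193.25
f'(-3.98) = 148.04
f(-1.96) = -19.97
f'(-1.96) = 35.77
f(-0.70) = 1.41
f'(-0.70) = 2.93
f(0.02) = 0.83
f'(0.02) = -3.00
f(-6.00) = -667.51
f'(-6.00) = 333.76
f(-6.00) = -667.51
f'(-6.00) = 333.76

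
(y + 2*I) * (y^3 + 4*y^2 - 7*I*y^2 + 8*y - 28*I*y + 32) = y^4 + 4*y^3 - 5*I*y^3 + 22*y^2 - 20*I*y^2 + 88*y + 16*I*y + 64*I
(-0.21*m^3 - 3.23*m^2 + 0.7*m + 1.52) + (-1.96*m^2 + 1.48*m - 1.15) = -0.21*m^3 - 5.19*m^2 + 2.18*m + 0.37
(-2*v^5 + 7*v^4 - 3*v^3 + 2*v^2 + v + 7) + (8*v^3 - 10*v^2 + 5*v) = -2*v^5 + 7*v^4 + 5*v^3 - 8*v^2 + 6*v + 7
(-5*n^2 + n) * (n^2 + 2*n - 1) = -5*n^4 - 9*n^3 + 7*n^2 - n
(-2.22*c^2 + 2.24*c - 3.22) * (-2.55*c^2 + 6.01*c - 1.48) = 5.661*c^4 - 19.0542*c^3 + 24.959*c^2 - 22.6674*c + 4.7656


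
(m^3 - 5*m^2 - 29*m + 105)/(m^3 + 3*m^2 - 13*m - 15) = (m - 7)/(m + 1)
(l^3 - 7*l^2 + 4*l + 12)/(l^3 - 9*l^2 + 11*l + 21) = (l^2 - 8*l + 12)/(l^2 - 10*l + 21)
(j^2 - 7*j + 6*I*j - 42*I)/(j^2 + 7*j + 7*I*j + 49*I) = (j^2 + j*(-7 + 6*I) - 42*I)/(j^2 + 7*j*(1 + I) + 49*I)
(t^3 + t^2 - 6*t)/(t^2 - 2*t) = t + 3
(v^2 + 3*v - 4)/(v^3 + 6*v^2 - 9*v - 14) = (v^2 + 3*v - 4)/(v^3 + 6*v^2 - 9*v - 14)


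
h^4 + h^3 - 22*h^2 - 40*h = h*(h - 5)*(h + 2)*(h + 4)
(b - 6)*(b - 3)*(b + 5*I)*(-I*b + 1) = -I*b^4 + 6*b^3 + 9*I*b^3 - 54*b^2 - 13*I*b^2 + 108*b - 45*I*b + 90*I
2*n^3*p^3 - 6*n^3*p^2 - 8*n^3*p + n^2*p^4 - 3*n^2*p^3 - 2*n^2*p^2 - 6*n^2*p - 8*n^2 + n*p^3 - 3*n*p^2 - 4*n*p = (2*n + p)*(p - 4)*(n*p + 1)*(n*p + n)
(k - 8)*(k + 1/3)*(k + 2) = k^3 - 17*k^2/3 - 18*k - 16/3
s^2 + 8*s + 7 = (s + 1)*(s + 7)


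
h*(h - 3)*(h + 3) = h^3 - 9*h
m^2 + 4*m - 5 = (m - 1)*(m + 5)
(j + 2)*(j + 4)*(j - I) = j^3 + 6*j^2 - I*j^2 + 8*j - 6*I*j - 8*I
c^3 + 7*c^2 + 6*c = c*(c + 1)*(c + 6)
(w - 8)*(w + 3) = w^2 - 5*w - 24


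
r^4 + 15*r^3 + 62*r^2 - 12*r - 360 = (r - 2)*(r + 5)*(r + 6)^2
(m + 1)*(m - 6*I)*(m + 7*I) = m^3 + m^2 + I*m^2 + 42*m + I*m + 42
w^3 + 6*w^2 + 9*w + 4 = (w + 1)^2*(w + 4)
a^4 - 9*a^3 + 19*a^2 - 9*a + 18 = (a - 6)*(a - 3)*(a - I)*(a + I)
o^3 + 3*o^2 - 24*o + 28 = (o - 2)^2*(o + 7)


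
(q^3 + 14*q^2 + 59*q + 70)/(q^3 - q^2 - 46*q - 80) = (q + 7)/(q - 8)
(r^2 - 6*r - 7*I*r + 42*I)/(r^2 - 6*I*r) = (r^2 - 6*r - 7*I*r + 42*I)/(r*(r - 6*I))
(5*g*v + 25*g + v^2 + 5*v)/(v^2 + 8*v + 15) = (5*g + v)/(v + 3)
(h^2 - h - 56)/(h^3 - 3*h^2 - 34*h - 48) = (h + 7)/(h^2 + 5*h + 6)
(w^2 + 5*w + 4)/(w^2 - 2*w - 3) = (w + 4)/(w - 3)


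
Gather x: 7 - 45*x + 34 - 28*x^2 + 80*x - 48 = -28*x^2 + 35*x - 7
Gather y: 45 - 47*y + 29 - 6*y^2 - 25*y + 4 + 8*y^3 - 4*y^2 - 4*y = 8*y^3 - 10*y^2 - 76*y + 78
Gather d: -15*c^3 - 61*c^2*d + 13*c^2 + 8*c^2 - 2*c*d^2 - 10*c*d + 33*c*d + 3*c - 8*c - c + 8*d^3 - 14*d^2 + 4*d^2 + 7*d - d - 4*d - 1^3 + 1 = -15*c^3 + 21*c^2 - 6*c + 8*d^3 + d^2*(-2*c - 10) + d*(-61*c^2 + 23*c + 2)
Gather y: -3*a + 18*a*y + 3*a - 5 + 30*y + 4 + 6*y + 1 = y*(18*a + 36)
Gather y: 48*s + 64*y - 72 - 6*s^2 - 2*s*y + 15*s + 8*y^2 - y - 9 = -6*s^2 + 63*s + 8*y^2 + y*(63 - 2*s) - 81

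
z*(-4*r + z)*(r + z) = -4*r^2*z - 3*r*z^2 + z^3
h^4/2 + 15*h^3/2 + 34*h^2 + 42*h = h*(h/2 + 1)*(h + 6)*(h + 7)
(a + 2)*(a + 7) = a^2 + 9*a + 14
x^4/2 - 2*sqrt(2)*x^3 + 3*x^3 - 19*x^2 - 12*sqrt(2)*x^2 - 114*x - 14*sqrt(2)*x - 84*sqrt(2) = (x/2 + sqrt(2)/2)*(x + 6)*(x - 7*sqrt(2))*(x + 2*sqrt(2))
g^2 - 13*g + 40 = (g - 8)*(g - 5)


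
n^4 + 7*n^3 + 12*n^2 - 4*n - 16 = (n - 1)*(n + 2)^2*(n + 4)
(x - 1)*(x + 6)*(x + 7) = x^3 + 12*x^2 + 29*x - 42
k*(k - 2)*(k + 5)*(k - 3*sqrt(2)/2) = k^4 - 3*sqrt(2)*k^3/2 + 3*k^3 - 10*k^2 - 9*sqrt(2)*k^2/2 + 15*sqrt(2)*k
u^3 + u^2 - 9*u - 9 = (u - 3)*(u + 1)*(u + 3)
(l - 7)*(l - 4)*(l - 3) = l^3 - 14*l^2 + 61*l - 84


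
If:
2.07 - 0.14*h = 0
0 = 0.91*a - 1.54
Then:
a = 1.69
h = 14.79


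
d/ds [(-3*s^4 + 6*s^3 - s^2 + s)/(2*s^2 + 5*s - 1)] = (-12*s^5 - 33*s^4 + 72*s^3 - 25*s^2 + 2*s - 1)/(4*s^4 + 20*s^3 + 21*s^2 - 10*s + 1)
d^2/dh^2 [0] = 0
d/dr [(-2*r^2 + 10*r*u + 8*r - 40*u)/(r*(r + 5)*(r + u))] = 2*(r*(r + 5)*(r + u)*(-2*r + 5*u + 4) + r*(r + 5)*(r^2 - 5*r*u - 4*r + 20*u) + r*(r + u)*(r^2 - 5*r*u - 4*r + 20*u) + (r + 5)*(r + u)*(r^2 - 5*r*u - 4*r + 20*u))/(r^2*(r + 5)^2*(r + u)^2)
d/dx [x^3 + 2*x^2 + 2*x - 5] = 3*x^2 + 4*x + 2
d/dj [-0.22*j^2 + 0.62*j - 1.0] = 0.62 - 0.44*j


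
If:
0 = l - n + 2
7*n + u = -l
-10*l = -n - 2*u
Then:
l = -26/25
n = 24/25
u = -142/25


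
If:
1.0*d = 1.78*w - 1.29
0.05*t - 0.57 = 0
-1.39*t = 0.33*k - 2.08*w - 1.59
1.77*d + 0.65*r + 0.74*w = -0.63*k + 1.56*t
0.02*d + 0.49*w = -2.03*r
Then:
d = 9.65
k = -4.47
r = -1.58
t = 11.40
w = 6.15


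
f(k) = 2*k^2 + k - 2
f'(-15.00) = -59.00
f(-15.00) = 433.00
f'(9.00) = 37.00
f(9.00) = 169.00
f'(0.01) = 1.04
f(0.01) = -1.99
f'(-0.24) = 0.04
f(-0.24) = -2.12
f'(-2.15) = -7.60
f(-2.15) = 5.10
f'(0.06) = 1.24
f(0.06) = -1.93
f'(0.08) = 1.32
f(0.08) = -1.91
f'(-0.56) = -1.24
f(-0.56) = -1.93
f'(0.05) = 1.20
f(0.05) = -1.94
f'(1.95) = 8.80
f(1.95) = 7.56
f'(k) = 4*k + 1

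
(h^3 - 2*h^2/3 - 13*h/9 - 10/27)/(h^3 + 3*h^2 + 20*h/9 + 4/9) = (h - 5/3)/(h + 2)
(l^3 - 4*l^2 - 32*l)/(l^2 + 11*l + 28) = l*(l - 8)/(l + 7)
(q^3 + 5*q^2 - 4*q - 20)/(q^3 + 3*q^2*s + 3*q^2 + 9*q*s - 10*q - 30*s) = (q + 2)/(q + 3*s)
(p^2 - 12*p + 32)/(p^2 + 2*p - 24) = (p - 8)/(p + 6)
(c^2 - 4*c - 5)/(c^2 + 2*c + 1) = (c - 5)/(c + 1)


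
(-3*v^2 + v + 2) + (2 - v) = 4 - 3*v^2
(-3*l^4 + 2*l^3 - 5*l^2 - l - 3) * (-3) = 9*l^4 - 6*l^3 + 15*l^2 + 3*l + 9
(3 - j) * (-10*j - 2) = 10*j^2 - 28*j - 6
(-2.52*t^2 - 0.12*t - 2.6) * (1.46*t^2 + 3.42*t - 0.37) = -3.6792*t^4 - 8.7936*t^3 - 3.274*t^2 - 8.8476*t + 0.962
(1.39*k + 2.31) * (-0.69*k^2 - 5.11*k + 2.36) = -0.9591*k^3 - 8.6968*k^2 - 8.5237*k + 5.4516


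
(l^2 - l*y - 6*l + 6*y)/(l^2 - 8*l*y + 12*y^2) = (l^2 - l*y - 6*l + 6*y)/(l^2 - 8*l*y + 12*y^2)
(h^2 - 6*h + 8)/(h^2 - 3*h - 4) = (h - 2)/(h + 1)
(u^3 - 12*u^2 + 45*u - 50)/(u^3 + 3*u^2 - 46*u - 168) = (u^3 - 12*u^2 + 45*u - 50)/(u^3 + 3*u^2 - 46*u - 168)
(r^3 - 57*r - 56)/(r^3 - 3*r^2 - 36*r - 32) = (r + 7)/(r + 4)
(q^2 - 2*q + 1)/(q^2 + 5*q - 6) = (q - 1)/(q + 6)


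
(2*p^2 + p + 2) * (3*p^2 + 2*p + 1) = 6*p^4 + 7*p^3 + 10*p^2 + 5*p + 2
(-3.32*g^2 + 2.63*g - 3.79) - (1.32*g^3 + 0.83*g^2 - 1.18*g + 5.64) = -1.32*g^3 - 4.15*g^2 + 3.81*g - 9.43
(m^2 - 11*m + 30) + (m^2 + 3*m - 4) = 2*m^2 - 8*m + 26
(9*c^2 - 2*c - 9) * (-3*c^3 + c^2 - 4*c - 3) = -27*c^5 + 15*c^4 - 11*c^3 - 28*c^2 + 42*c + 27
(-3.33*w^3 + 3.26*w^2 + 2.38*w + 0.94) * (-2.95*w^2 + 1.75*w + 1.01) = 9.8235*w^5 - 15.4445*w^4 - 4.6793*w^3 + 4.6846*w^2 + 4.0488*w + 0.9494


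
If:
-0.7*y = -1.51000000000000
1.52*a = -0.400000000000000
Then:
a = -0.26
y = 2.16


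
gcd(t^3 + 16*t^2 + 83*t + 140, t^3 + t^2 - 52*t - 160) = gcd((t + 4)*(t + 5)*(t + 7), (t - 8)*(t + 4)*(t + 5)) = t^2 + 9*t + 20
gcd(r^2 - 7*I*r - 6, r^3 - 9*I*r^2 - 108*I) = r - 6*I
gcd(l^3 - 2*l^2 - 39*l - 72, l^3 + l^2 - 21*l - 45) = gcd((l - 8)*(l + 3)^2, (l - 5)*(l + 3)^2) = l^2 + 6*l + 9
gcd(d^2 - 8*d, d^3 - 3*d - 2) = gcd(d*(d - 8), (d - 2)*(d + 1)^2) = 1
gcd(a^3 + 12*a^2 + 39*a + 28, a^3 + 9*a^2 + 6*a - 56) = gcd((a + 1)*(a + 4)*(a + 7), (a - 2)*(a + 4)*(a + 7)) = a^2 + 11*a + 28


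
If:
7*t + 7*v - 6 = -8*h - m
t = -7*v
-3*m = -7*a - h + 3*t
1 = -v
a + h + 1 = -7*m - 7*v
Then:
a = 333/82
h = -1893/410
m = 192/205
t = 7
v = -1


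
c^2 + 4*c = c*(c + 4)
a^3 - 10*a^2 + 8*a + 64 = (a - 8)*(a - 4)*(a + 2)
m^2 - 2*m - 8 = (m - 4)*(m + 2)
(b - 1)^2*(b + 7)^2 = b^4 + 12*b^3 + 22*b^2 - 84*b + 49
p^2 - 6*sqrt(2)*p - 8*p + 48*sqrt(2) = (p - 8)*(p - 6*sqrt(2))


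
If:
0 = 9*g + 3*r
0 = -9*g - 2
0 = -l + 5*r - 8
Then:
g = -2/9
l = -14/3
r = 2/3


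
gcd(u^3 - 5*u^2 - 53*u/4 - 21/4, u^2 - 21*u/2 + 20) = 1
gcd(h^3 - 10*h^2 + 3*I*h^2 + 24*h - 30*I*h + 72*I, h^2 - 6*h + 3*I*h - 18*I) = h^2 + h*(-6 + 3*I) - 18*I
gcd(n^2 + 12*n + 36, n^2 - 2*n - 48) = n + 6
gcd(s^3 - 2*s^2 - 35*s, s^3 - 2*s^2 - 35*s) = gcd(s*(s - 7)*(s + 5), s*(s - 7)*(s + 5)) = s^3 - 2*s^2 - 35*s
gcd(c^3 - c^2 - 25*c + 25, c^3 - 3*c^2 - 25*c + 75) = c^2 - 25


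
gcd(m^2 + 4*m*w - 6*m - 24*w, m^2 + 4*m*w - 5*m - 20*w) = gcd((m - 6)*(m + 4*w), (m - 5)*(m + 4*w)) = m + 4*w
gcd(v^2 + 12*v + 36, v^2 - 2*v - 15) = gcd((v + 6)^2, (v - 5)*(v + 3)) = 1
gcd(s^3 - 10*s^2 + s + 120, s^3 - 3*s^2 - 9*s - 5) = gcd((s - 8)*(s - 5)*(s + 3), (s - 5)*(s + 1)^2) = s - 5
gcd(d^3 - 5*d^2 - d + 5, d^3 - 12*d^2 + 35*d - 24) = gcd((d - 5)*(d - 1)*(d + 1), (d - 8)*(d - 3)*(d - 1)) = d - 1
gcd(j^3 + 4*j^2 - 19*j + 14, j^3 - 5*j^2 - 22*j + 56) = j - 2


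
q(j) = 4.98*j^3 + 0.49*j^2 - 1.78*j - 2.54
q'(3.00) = 135.62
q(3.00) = 130.99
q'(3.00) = 135.62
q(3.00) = 130.99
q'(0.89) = 10.93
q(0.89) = -0.23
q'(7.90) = 938.37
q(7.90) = 2469.31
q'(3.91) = 230.46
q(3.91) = 295.68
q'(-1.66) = 37.76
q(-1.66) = -21.01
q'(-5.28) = 409.55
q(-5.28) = -712.53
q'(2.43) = 88.82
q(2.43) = 67.49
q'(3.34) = 168.16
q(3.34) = 182.53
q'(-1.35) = 24.13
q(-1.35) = -11.50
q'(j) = 14.94*j^2 + 0.98*j - 1.78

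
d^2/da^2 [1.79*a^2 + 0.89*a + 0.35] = 3.58000000000000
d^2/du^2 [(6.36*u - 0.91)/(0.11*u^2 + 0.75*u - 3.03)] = ((0.22*u + 0.75)*(0.44*u + 1.5)*(6.36*u - 0.91) - (4.1976*u + 9.3398)*(0.11*u^2 + 0.75*u - 3.03))/(0.11*u^2 + 0.75*u - 3.03)^3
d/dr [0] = 0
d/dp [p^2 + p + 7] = 2*p + 1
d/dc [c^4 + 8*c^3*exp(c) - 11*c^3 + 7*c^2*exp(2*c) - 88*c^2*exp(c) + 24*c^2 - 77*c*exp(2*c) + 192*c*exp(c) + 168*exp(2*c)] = 8*c^3*exp(c) + 4*c^3 + 14*c^2*exp(2*c) - 64*c^2*exp(c) - 33*c^2 - 140*c*exp(2*c) + 16*c*exp(c) + 48*c + 259*exp(2*c) + 192*exp(c)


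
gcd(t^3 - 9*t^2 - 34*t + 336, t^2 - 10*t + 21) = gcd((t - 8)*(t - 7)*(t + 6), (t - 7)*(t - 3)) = t - 7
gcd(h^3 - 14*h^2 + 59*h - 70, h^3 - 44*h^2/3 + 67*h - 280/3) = h^2 - 12*h + 35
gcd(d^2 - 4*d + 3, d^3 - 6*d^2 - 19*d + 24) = d - 1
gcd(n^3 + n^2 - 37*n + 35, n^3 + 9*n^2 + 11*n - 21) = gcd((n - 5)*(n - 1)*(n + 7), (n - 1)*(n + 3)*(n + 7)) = n^2 + 6*n - 7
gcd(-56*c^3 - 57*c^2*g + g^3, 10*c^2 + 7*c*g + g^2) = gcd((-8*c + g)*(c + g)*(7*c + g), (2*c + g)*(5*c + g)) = 1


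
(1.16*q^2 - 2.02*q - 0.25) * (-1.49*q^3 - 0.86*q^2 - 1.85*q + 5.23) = -1.7284*q^5 + 2.0122*q^4 - 0.0362999999999998*q^3 + 10.0188*q^2 - 10.1021*q - 1.3075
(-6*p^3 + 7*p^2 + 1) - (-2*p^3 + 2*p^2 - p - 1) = -4*p^3 + 5*p^2 + p + 2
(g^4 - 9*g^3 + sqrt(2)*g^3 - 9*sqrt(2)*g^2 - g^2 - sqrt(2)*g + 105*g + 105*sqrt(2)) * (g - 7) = g^5 - 16*g^4 + sqrt(2)*g^4 - 16*sqrt(2)*g^3 + 62*g^3 + 62*sqrt(2)*g^2 + 112*g^2 - 735*g + 112*sqrt(2)*g - 735*sqrt(2)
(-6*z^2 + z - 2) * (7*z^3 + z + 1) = -42*z^5 + 7*z^4 - 20*z^3 - 5*z^2 - z - 2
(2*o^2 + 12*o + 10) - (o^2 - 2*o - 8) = o^2 + 14*o + 18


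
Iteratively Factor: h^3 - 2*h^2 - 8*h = (h + 2)*(h^2 - 4*h) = (h - 4)*(h + 2)*(h)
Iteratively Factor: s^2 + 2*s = (s + 2)*(s)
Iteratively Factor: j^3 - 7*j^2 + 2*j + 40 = (j + 2)*(j^2 - 9*j + 20) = (j - 5)*(j + 2)*(j - 4)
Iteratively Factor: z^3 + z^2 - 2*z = (z)*(z^2 + z - 2) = z*(z - 1)*(z + 2)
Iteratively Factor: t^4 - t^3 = (t)*(t^3 - t^2) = t^2*(t^2 - t) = t^3*(t - 1)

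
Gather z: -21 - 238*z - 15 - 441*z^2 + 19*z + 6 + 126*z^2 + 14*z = -315*z^2 - 205*z - 30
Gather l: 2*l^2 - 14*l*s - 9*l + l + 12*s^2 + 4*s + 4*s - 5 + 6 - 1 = 2*l^2 + l*(-14*s - 8) + 12*s^2 + 8*s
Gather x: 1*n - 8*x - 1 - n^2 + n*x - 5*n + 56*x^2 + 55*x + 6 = -n^2 - 4*n + 56*x^2 + x*(n + 47) + 5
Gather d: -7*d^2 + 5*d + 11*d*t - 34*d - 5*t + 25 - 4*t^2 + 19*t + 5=-7*d^2 + d*(11*t - 29) - 4*t^2 + 14*t + 30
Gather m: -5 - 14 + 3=-16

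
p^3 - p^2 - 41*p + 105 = (p - 5)*(p - 3)*(p + 7)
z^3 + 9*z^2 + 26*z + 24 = (z + 2)*(z + 3)*(z + 4)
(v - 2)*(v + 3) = v^2 + v - 6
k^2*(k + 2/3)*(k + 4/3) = k^4 + 2*k^3 + 8*k^2/9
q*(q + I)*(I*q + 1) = I*q^3 + I*q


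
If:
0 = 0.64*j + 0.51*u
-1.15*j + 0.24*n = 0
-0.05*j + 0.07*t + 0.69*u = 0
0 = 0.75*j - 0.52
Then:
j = 0.69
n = 3.32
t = 9.07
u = -0.87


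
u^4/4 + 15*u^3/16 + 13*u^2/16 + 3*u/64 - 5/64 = (u/4 + 1/4)*(u - 1/4)*(u + 1/2)*(u + 5/2)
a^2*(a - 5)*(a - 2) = a^4 - 7*a^3 + 10*a^2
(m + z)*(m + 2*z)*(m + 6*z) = m^3 + 9*m^2*z + 20*m*z^2 + 12*z^3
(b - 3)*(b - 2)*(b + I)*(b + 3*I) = b^4 - 5*b^3 + 4*I*b^3 + 3*b^2 - 20*I*b^2 + 15*b + 24*I*b - 18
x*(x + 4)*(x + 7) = x^3 + 11*x^2 + 28*x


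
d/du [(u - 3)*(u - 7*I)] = 2*u - 3 - 7*I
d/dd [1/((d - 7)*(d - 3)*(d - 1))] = (-(d - 7)*(d - 3) - (d - 7)*(d - 1) - (d - 3)*(d - 1))/((d - 7)^2*(d - 3)^2*(d - 1)^2)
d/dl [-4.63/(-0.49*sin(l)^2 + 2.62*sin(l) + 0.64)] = (12.1306 - 4.5374*sin(l))*cos(l)/(-0.49*sin(l)^2 + 2.62*sin(l) + 0.64)^2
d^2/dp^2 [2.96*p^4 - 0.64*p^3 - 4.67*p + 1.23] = p*(35.52*p - 3.84)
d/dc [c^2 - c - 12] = 2*c - 1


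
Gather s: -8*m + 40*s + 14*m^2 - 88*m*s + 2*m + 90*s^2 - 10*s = 14*m^2 - 6*m + 90*s^2 + s*(30 - 88*m)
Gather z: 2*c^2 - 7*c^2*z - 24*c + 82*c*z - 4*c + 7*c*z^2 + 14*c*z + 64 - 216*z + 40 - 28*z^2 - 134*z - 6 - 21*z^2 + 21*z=2*c^2 - 28*c + z^2*(7*c - 49) + z*(-7*c^2 + 96*c - 329) + 98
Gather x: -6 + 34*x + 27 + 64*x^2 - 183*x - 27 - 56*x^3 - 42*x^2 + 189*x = -56*x^3 + 22*x^2 + 40*x - 6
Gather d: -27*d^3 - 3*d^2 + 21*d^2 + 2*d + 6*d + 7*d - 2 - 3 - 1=-27*d^3 + 18*d^2 + 15*d - 6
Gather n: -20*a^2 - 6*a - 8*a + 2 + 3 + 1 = -20*a^2 - 14*a + 6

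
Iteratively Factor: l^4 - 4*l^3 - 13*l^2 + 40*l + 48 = (l - 4)*(l^3 - 13*l - 12) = (l - 4)^2*(l^2 + 4*l + 3) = (l - 4)^2*(l + 1)*(l + 3)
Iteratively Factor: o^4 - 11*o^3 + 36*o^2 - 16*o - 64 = (o - 4)*(o^3 - 7*o^2 + 8*o + 16) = (o - 4)*(o + 1)*(o^2 - 8*o + 16) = (o - 4)^2*(o + 1)*(o - 4)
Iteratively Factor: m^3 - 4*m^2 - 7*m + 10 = (m + 2)*(m^2 - 6*m + 5) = (m - 5)*(m + 2)*(m - 1)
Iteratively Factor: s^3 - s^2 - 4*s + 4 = (s - 1)*(s^2 - 4) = (s - 2)*(s - 1)*(s + 2)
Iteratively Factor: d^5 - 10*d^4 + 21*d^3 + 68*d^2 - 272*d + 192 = (d - 4)*(d^4 - 6*d^3 - 3*d^2 + 56*d - 48) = (d - 4)*(d + 3)*(d^3 - 9*d^2 + 24*d - 16) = (d - 4)*(d - 1)*(d + 3)*(d^2 - 8*d + 16) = (d - 4)^2*(d - 1)*(d + 3)*(d - 4)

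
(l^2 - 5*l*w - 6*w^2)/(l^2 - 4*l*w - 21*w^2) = (-l^2 + 5*l*w + 6*w^2)/(-l^2 + 4*l*w + 21*w^2)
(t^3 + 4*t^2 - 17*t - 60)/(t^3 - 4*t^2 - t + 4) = (t^2 + 8*t + 15)/(t^2 - 1)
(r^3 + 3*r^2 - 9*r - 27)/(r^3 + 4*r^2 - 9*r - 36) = (r + 3)/(r + 4)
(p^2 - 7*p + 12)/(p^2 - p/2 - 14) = 2*(p - 3)/(2*p + 7)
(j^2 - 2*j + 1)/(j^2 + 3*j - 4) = (j - 1)/(j + 4)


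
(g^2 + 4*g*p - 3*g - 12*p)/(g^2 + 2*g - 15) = (g + 4*p)/(g + 5)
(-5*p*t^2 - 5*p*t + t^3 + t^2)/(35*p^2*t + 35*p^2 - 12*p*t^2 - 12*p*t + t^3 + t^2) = -t/(7*p - t)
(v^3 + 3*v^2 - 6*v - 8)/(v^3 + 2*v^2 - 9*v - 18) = (v^3 + 3*v^2 - 6*v - 8)/(v^3 + 2*v^2 - 9*v - 18)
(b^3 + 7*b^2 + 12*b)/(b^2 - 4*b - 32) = b*(b + 3)/(b - 8)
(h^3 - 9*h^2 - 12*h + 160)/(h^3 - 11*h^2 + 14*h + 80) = (h + 4)/(h + 2)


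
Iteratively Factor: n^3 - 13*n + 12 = (n - 3)*(n^2 + 3*n - 4) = (n - 3)*(n + 4)*(n - 1)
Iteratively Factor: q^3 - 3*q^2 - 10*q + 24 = (q + 3)*(q^2 - 6*q + 8) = (q - 4)*(q + 3)*(q - 2)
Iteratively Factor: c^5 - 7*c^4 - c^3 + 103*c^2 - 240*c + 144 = (c - 3)*(c^4 - 4*c^3 - 13*c^2 + 64*c - 48) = (c - 3)*(c + 4)*(c^3 - 8*c^2 + 19*c - 12) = (c - 3)*(c - 1)*(c + 4)*(c^2 - 7*c + 12) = (c - 4)*(c - 3)*(c - 1)*(c + 4)*(c - 3)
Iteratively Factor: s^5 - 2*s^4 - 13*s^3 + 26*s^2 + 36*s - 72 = (s - 2)*(s^4 - 13*s^2 + 36) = (s - 3)*(s - 2)*(s^3 + 3*s^2 - 4*s - 12) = (s - 3)*(s - 2)*(s + 3)*(s^2 - 4) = (s - 3)*(s - 2)^2*(s + 3)*(s + 2)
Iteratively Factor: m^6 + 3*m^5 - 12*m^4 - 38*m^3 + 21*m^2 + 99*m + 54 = (m + 3)*(m^5 - 12*m^3 - 2*m^2 + 27*m + 18) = (m + 3)^2*(m^4 - 3*m^3 - 3*m^2 + 7*m + 6) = (m - 3)*(m + 3)^2*(m^3 - 3*m - 2) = (m - 3)*(m + 1)*(m + 3)^2*(m^2 - m - 2) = (m - 3)*(m + 1)^2*(m + 3)^2*(m - 2)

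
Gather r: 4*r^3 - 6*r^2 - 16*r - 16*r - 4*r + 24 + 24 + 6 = 4*r^3 - 6*r^2 - 36*r + 54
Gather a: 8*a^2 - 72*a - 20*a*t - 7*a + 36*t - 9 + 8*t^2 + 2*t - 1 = 8*a^2 + a*(-20*t - 79) + 8*t^2 + 38*t - 10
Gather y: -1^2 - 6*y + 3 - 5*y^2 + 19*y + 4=-5*y^2 + 13*y + 6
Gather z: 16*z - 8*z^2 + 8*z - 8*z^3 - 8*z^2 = -8*z^3 - 16*z^2 + 24*z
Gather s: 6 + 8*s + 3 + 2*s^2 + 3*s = 2*s^2 + 11*s + 9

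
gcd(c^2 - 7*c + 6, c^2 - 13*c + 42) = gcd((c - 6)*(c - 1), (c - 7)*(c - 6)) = c - 6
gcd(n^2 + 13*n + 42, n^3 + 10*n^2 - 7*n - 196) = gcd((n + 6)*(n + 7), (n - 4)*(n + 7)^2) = n + 7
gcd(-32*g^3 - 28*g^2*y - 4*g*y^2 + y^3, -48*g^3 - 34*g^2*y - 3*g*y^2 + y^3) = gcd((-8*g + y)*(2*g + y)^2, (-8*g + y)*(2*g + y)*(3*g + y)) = -16*g^2 - 6*g*y + y^2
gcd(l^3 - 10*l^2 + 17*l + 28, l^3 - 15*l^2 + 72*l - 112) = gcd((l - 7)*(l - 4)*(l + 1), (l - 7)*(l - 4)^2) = l^2 - 11*l + 28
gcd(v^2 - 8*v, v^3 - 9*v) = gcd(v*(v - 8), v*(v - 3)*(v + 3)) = v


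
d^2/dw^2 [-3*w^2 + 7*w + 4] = -6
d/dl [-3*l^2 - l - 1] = -6*l - 1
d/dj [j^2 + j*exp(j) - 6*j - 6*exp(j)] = j*exp(j) + 2*j - 5*exp(j) - 6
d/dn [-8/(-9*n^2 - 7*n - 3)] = 8*(-18*n - 7)/(9*n^2 + 7*n + 3)^2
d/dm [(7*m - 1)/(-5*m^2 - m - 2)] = (-35*m^2 - 7*m + (7*m - 1)*(10*m + 1) - 14)/(5*m^2 + m + 2)^2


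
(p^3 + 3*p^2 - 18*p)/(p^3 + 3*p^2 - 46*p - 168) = p*(p - 3)/(p^2 - 3*p - 28)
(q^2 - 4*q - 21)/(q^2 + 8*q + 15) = (q - 7)/(q + 5)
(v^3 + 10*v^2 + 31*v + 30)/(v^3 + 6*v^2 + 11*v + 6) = (v + 5)/(v + 1)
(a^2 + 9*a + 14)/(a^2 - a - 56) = (a + 2)/(a - 8)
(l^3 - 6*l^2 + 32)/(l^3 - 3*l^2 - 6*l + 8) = (l - 4)/(l - 1)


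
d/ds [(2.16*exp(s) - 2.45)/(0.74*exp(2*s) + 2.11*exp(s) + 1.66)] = (-1.5984*exp(2*s) + 3.626*exp(s) + 8.7551)*exp(s)/(0.5476*exp(4*s) + 3.1228*exp(3*s) + 6.9089*exp(2*s) + 7.0052*exp(s) + 2.7556)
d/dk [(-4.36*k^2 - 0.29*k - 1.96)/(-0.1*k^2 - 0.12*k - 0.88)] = (0.4942*k^2 + 7.2816*k + 0.02)/(0.01*k^4 + 0.024*k^3 + 0.1904*k^2 + 0.2112*k + 0.7744)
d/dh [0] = 0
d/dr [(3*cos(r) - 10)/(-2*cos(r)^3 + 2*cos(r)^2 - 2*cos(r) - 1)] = 4*(-12*cos(r)^3 + 66*cos(r)^2 - 40*cos(r) + 23)*sin(r)/(7*cos(r) - 2*cos(2*r) + cos(3*r))^2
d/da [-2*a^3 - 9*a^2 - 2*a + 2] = -6*a^2 - 18*a - 2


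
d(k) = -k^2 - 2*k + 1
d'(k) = -2*k - 2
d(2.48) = -10.11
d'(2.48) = -6.96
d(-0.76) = 1.94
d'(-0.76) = -0.48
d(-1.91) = 1.17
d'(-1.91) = 1.82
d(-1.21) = 1.96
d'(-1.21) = 0.42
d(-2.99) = -1.96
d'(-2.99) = 3.98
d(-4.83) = -12.67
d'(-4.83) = 7.66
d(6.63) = -56.22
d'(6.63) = -15.26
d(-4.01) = -7.06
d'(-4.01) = 6.02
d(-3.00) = -2.00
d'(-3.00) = 4.00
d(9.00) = -98.00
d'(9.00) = -20.00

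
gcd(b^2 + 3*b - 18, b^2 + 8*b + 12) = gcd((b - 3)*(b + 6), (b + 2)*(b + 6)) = b + 6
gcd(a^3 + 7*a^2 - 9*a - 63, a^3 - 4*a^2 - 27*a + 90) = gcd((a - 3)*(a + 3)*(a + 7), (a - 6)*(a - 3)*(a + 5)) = a - 3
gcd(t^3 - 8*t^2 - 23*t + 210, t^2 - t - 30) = t^2 - t - 30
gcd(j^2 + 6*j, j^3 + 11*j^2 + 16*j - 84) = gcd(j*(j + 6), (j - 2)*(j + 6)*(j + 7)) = j + 6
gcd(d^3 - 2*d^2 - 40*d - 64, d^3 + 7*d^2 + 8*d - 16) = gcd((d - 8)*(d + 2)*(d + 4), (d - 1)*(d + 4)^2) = d + 4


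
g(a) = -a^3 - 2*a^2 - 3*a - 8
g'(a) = -3*a^2 - 4*a - 3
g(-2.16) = -0.77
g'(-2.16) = -8.36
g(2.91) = -58.31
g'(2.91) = -40.04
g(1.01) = -14.10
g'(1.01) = -10.10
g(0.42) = -9.69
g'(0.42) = -5.21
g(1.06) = -14.62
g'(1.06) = -10.61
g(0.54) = -10.36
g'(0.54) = -6.03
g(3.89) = -108.80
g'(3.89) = -63.96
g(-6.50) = 201.62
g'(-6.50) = -103.75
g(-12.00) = 1468.00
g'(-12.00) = -387.00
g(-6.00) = 154.00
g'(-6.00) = -87.00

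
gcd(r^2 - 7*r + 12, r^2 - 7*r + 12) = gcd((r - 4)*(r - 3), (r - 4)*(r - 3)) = r^2 - 7*r + 12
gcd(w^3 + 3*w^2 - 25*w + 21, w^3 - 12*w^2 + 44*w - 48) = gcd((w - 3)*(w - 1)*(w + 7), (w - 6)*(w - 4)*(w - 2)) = 1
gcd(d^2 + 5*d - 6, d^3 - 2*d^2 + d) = d - 1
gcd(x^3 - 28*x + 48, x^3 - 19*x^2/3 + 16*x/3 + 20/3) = x - 2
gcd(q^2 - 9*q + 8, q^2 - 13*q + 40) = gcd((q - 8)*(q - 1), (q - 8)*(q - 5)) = q - 8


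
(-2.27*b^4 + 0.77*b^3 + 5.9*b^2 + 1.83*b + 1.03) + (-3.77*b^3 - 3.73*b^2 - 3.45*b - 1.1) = -2.27*b^4 - 3.0*b^3 + 2.17*b^2 - 1.62*b - 0.0700000000000001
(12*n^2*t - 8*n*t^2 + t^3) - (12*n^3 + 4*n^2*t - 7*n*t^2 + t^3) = -12*n^3 + 8*n^2*t - n*t^2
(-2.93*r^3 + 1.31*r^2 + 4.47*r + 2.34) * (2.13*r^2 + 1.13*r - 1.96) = -6.2409*r^5 - 0.5206*r^4 + 16.7442*r^3 + 7.4677*r^2 - 6.117*r - 4.5864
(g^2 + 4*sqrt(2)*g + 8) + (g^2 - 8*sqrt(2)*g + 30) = 2*g^2 - 4*sqrt(2)*g + 38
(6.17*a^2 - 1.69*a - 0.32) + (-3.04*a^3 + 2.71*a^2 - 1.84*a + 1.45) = -3.04*a^3 + 8.88*a^2 - 3.53*a + 1.13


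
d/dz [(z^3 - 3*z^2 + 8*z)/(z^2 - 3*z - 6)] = (z^4 - 6*z^3 - 17*z^2 + 36*z - 48)/(z^4 - 6*z^3 - 3*z^2 + 36*z + 36)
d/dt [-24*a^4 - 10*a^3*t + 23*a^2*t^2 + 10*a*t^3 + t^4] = -10*a^3 + 46*a^2*t + 30*a*t^2 + 4*t^3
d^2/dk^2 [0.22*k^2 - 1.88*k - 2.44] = 0.440000000000000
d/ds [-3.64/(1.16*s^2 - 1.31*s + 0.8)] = (8.4448*s - 4.7684)/(1.16*s^2 - 1.31*s + 0.8)^2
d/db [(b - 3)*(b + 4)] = 2*b + 1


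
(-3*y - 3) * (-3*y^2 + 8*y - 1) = 9*y^3 - 15*y^2 - 21*y + 3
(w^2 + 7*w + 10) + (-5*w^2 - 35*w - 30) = -4*w^2 - 28*w - 20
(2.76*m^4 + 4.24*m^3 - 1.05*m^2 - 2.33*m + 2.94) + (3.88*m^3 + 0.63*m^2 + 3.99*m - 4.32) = 2.76*m^4 + 8.12*m^3 - 0.42*m^2 + 1.66*m - 1.38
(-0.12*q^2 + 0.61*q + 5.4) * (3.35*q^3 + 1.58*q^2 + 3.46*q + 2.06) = -0.402*q^5 + 1.8539*q^4 + 18.6386*q^3 + 10.3954*q^2 + 19.9406*q + 11.124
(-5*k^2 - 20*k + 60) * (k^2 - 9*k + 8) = -5*k^4 + 25*k^3 + 200*k^2 - 700*k + 480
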